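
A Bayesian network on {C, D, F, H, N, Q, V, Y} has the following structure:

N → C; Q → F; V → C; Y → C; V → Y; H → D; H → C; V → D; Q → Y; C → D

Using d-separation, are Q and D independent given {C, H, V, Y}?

Yes — Q and D are d-separated given {C, H, V, Y}.

We examine all 6 paths between Q and D:
  1. Q → Y → C → D — Y:chain[blocks]; C:chain[blocks] ⇒ blocked
  2. Q → Y → C ← V → D — Y:chain[blocks]; C:collider[open]; V:fork[blocks] ⇒ blocked
  3. Q → Y → C ← H → D — Y:chain[blocks]; C:collider[open]; H:fork[blocks] ⇒ blocked
  4. Q → Y ← V → C → D — Y:collider[open]; V:fork[blocks]; C:chain[blocks] ⇒ blocked
  5. Q → Y ← V → C ← H → D — Y:collider[open]; V:fork[blocks]; C:collider[open]; H:fork[blocks] ⇒ blocked
  6. Q → Y ← V → D — Y:collider[open]; V:fork[blocks] ⇒ blocked
All paths are blocked; Q ⊥ D | {C, H, V, Y} holds.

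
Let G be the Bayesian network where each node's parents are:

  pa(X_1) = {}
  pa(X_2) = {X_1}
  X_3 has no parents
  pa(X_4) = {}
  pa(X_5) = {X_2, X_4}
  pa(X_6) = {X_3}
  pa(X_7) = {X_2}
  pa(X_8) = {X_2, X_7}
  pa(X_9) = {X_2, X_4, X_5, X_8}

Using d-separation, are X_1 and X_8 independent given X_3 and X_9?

5 paths connect X_1 and X_8; each must be blocked for d-separation to hold:
Path 1: X_1 → X_2 → X_7 → X_8
  X_2 is a chain and X_2 is not conditioned on; X_7 is a chain and X_7 is not conditioned on — no node blocks this path, so it is active.
Path 2: X_1 → X_2 → X_5 ← X_4 → X_9 ← X_8
  X_2 is a chain and X_2 is not conditioned on; X_5 is a collider and its descendant X_9 is conditioned on, which opens it; X_4 is a fork and X_4 is not conditioned on; X_9 is a collider and X_9 is conditioned on, which opens it — no node blocks this path, so it is active.
Path 3: X_1 → X_2 → X_5 → X_9 ← X_8
  X_2 is a chain and X_2 is not conditioned on; X_5 is a chain and X_5 is not conditioned on; X_9 is a collider and X_9 is conditioned on, which opens it — no node blocks this path, so it is active.
Path 4: X_1 → X_2 → X_9 ← X_8
  X_2 is a chain and X_2 is not conditioned on; X_9 is a collider and X_9 is conditioned on, which opens it — no node blocks this path, so it is active.
Path 5: X_1 → X_2 → X_8
  X_2 is a chain and X_2 is not conditioned on — no node blocks this path, so it is active.
Because an active path exists, X_1 and X_8 are not d-separated.

No — X_1 and X_8 are not d-separated given {X_3, X_9}.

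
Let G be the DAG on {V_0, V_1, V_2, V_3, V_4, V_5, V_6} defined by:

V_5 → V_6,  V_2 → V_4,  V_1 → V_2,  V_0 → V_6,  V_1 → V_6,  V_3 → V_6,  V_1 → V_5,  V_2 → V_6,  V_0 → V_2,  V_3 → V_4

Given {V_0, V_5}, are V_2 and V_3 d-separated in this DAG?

5 paths connect V_2 and V_3; each must be blocked for d-separation to hold:
Path 1: V_2 → V_6 ← V_3
  V_6 is a collider here and neither V_6 nor any of its descendants is conditioned on, so the collider stays closed — the path is blocked at V_6.
Path 2: V_2 ← V_1 → V_5 → V_6 ← V_3
  V_5 is a chain here and V_5 is conditioned on, so the path is blocked at V_5.
Path 3: V_2 ← V_1 → V_6 ← V_3
  V_6 is a collider here and neither V_6 nor any of its descendants is conditioned on, so the collider stays closed — the path is blocked at V_6.
Path 4: V_2 → V_4 ← V_3
  V_4 is a collider here and neither V_4 nor any of its descendants is conditioned on, so the collider stays closed — the path is blocked at V_4.
Path 5: V_2 ← V_0 → V_6 ← V_3
  V_0 is a fork here and V_0 is conditioned on, so the path is blocked at V_0.
Since every path is blocked, d-separation holds.

Yes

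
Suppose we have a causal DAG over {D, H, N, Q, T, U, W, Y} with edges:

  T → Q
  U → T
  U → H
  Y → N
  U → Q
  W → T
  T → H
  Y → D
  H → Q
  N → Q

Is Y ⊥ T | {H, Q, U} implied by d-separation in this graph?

No — Y and T are not d-separated given {H, Q, U}.

We examine all 5 paths between Y and T:
Path 1: Y → N → Q ← H ← T
  H is a chain here and H is conditioned on, so the path is blocked at H.
Path 2: Y → N → Q ← H ← U → T
  H is a chain here and H is conditioned on, so the path is blocked at H.
Path 3: Y → N → Q ← T
  N is a chain and N is not conditioned on; Q is a collider and Q is conditioned on, which opens it — no node blocks this path, so it is active.
Path 4: Y → N → Q ← U → H ← T
  U is a fork here and U is conditioned on, so the path is blocked at U.
Path 5: Y → N → Q ← U → T
  U is a fork here and U is conditioned on, so the path is blocked at U.
Because an active path exists, Y and T are not d-separated.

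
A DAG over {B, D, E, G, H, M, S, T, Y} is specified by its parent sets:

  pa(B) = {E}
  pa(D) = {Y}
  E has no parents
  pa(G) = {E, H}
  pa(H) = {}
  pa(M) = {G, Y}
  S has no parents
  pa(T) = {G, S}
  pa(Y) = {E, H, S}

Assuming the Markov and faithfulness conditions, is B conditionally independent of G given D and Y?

There are 4 undirected paths between B and G; checking each against the conditioning set {D, Y}:
Path 1: B ← E → G
  E is a fork and E is not conditioned on — no node blocks this path, so it is active.
Path 2: B ← E → Y ← H → G
  E is a fork and E is not conditioned on; Y is a collider and Y is conditioned on, which opens it; H is a fork and H is not conditioned on — no node blocks this path, so it is active.
Path 3: B ← E → Y → M ← G
  Y is a chain here and Y is conditioned on, so the path is blocked at Y.
Path 4: B ← E → Y ← S → T ← G
  T is a collider here and neither T nor any of its descendants is conditioned on, so the collider stays closed — the path is blocked at T.
Since the path B ← E → G is active, B and G are not d-separated given {D, Y}.

No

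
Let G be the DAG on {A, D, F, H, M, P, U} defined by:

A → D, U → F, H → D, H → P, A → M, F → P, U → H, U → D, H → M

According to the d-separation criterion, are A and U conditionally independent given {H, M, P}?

Enumerating the 6 paths from A to U and testing each for blocking by {H, M, P}:
Path 1: A → M ← H → P ← F ← U
  H is a fork here and H is conditioned on, so the path is blocked at H.
Path 2: A → M ← H ← U
  H is a chain here and H is conditioned on, so the path is blocked at H.
Path 3: A → M ← H → D ← U
  H is a fork here and H is conditioned on, so the path is blocked at H.
Path 4: A → D ← U
  D is a collider here and neither D nor any of its descendants is conditioned on, so the collider stays closed — the path is blocked at D.
Path 5: A → D ← H → P ← F ← U
  D is a collider here and neither D nor any of its descendants is conditioned on, so the collider stays closed — the path is blocked at D.
Path 6: A → D ← H ← U
  D is a collider here and neither D nor any of its descendants is conditioned on, so the collider stays closed — the path is blocked at D.
Since every path is blocked, d-separation holds.

Yes — A and U are d-separated given {H, M, P}.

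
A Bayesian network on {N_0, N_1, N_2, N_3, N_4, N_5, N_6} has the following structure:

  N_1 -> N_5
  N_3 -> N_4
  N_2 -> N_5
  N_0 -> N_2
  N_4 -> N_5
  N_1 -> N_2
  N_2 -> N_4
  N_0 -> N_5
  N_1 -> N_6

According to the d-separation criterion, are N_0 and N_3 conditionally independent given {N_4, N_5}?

We examine all 6 paths between N_0 and N_3:
  1. N_0 → N_5 ← N_1 → N_2 → N_4 ← N_3 — N_5:collider[open]; N_1:fork[open]; N_2:chain[open]; N_4:collider[open] ⇒ active
  2. N_0 → N_5 ← N_4 ← N_3 — N_5:collider[open]; N_4:chain[blocks] ⇒ blocked
  3. N_0 → N_5 ← N_2 → N_4 ← N_3 — N_5:collider[open]; N_2:fork[open]; N_4:collider[open] ⇒ active
  4. N_0 → N_2 ← N_1 → N_5 ← N_4 ← N_3 — N_2:collider[open]; N_1:fork[open]; N_5:collider[open]; N_4:chain[blocks] ⇒ blocked
  5. N_0 → N_2 → N_4 ← N_3 — N_2:chain[open]; N_4:collider[open] ⇒ active
  6. N_0 → N_2 → N_5 ← N_4 ← N_3 — N_2:chain[open]; N_5:collider[open]; N_4:chain[blocks] ⇒ blocked
At least one path is unblocked, so d-separation fails.

No — N_0 and N_3 are not d-separated given {N_4, N_5}.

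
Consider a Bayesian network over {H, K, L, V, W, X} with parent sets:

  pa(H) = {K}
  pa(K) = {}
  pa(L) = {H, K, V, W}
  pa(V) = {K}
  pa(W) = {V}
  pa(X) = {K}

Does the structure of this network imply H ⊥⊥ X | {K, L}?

There are 4 undirected paths between H and X; checking each against the conditioning set {K, L}:
Path 1: H → L ← W ← V ← K → X
  K is a fork here and K is conditioned on, so the path is blocked at K.
Path 2: H → L ← K → X
  K is a fork here and K is conditioned on, so the path is blocked at K.
Path 3: H → L ← V ← K → X
  K is a fork here and K is conditioned on, so the path is blocked at K.
Path 4: H ← K → X
  K is a fork here and K is conditioned on, so the path is blocked at K.
Every path is blocked, so H and X are d-separated given {K, L}.

Yes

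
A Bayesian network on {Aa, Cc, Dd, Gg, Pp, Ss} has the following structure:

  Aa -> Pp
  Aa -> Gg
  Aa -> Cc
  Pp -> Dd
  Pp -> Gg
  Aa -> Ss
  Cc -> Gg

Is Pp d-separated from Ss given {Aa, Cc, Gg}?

Yes — Pp and Ss are d-separated given {Aa, Cc, Gg}.

There are 3 undirected paths between Pp and Ss; checking each against the conditioning set {Aa, Cc, Gg}:
Path 1: Pp → Gg ← Cc ← Aa → Ss
  Cc is a chain here and Cc is conditioned on, so the path is blocked at Cc.
Path 2: Pp → Gg ← Aa → Ss
  Aa is a fork here and Aa is conditioned on, so the path is blocked at Aa.
Path 3: Pp ← Aa → Ss
  Aa is a fork here and Aa is conditioned on, so the path is blocked at Aa.
All paths are blocked; Pp ⊥ Ss | {Aa, Cc, Gg} holds.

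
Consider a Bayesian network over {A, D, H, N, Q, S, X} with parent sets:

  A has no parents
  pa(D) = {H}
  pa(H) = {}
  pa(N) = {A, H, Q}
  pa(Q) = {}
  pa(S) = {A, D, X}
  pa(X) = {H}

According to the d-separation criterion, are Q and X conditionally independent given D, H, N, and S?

4 paths connect Q and X; each must be blocked for d-separation to hold:
Path 1: Q → N ← H → X
  H is a fork here and H is conditioned on, so the path is blocked at H.
Path 2: Q → N ← H → D → S ← X
  H is a fork here and H is conditioned on, so the path is blocked at H.
Path 3: Q → N ← A → S ← X
  N is a collider and N is conditioned on, which opens it; A is a fork and A is not conditioned on; S is a collider and S is conditioned on, which opens it — no node blocks this path, so it is active.
Path 4: Q → N ← A → S ← D ← H → X
  D is a chain here and D is conditioned on, so the path is blocked at D.
Since the path Q → N ← A → S ← X is active, Q and X are not d-separated given {D, H, N, S}.

No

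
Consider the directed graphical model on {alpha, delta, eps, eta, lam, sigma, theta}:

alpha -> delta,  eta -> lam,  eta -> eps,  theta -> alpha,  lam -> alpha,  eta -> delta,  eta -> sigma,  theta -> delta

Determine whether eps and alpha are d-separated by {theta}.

No

There are 3 undirected paths between eps and alpha; checking each against the conditioning set {theta}:
Path 1: eps ← eta → lam → alpha
  eta is a fork and eta is not conditioned on; lam is a chain and lam is not conditioned on — no node blocks this path, so it is active.
Path 2: eps ← eta → delta ← theta → alpha
  delta is a collider here and neither delta nor any of its descendants is conditioned on, so the collider stays closed — the path is blocked at delta.
Path 3: eps ← eta → delta ← alpha
  delta is a collider here and neither delta nor any of its descendants is conditioned on, so the collider stays closed — the path is blocked at delta.
Because an active path exists, eps and alpha are not d-separated.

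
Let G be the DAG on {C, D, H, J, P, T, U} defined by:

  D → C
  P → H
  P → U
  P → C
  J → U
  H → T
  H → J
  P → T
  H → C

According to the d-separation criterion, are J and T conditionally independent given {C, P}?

There are 6 undirected paths between J and T; checking each against the conditioning set {C, P}:
Path 1: J → U ← P → C ← H → T
  U is a collider here and neither U nor any of its descendants is conditioned on, so the collider stays closed — the path is blocked at U.
Path 2: J → U ← P → T
  U is a collider here and neither U nor any of its descendants is conditioned on, so the collider stays closed — the path is blocked at U.
Path 3: J → U ← P → H → T
  U is a collider here and neither U nor any of its descendants is conditioned on, so the collider stays closed — the path is blocked at U.
Path 4: J ← H → C ← P → T
  P is a fork here and P is conditioned on, so the path is blocked at P.
Path 5: J ← H → T
  H is a fork and H is not conditioned on — no node blocks this path, so it is active.
Path 6: J ← H ← P → T
  P is a fork here and P is conditioned on, so the path is blocked at P.
At least one path is unblocked, so d-separation fails.

No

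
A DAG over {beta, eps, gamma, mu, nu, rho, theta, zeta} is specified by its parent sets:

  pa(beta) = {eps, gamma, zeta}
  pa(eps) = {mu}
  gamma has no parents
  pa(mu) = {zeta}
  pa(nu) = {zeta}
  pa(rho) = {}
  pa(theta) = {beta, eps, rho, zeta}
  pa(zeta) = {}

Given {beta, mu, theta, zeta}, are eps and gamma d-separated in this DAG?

Enumerating the 5 paths from eps to gamma and testing each for blocking by {beta, mu, theta, zeta}:
Path 1: eps ← mu ← zeta → theta ← beta ← gamma
  mu is a chain here and mu is conditioned on, so the path is blocked at mu.
Path 2: eps ← mu ← zeta → beta ← gamma
  mu is a chain here and mu is conditioned on, so the path is blocked at mu.
Path 3: eps → theta ← beta ← gamma
  beta is a chain here and beta is conditioned on, so the path is blocked at beta.
Path 4: eps → theta ← zeta → beta ← gamma
  zeta is a fork here and zeta is conditioned on, so the path is blocked at zeta.
Path 5: eps → beta ← gamma
  beta is a collider and beta is conditioned on, which opens it — no node blocks this path, so it is active.
At least one path is unblocked, so d-separation fails.

No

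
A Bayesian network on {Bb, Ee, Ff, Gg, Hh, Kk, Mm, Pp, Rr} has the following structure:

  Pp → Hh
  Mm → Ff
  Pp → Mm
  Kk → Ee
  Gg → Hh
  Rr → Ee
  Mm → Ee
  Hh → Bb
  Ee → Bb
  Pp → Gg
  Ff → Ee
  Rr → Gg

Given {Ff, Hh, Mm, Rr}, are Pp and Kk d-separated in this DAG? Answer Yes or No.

6 paths connect Pp and Kk; each must be blocked for d-separation to hold:
Path 1: Pp → Mm → Ee ← Kk
  Mm is a chain here and Mm is conditioned on, so the path is blocked at Mm.
Path 2: Pp → Mm → Ff → Ee ← Kk
  Mm is a chain here and Mm is conditioned on, so the path is blocked at Mm.
Path 3: Pp → Gg ← Rr → Ee ← Kk
  Rr is a fork here and Rr is conditioned on, so the path is blocked at Rr.
Path 4: Pp → Gg → Hh → Bb ← Ee ← Kk
  Hh is a chain here and Hh is conditioned on, so the path is blocked at Hh.
Path 5: Pp → Hh → Bb ← Ee ← Kk
  Hh is a chain here and Hh is conditioned on, so the path is blocked at Hh.
Path 6: Pp → Hh ← Gg ← Rr → Ee ← Kk
  Rr is a fork here and Rr is conditioned on, so the path is blocked at Rr.
Every path is blocked, so Pp and Kk are d-separated given {Ff, Hh, Mm, Rr}.

Yes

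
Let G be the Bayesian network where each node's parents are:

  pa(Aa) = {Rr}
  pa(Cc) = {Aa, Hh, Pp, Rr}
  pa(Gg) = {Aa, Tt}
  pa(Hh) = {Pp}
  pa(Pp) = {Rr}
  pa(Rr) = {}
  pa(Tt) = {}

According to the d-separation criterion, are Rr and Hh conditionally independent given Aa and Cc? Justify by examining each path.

No — Rr and Hh are not d-separated given {Aa, Cc}.

Enumerating the 6 paths from Rr to Hh and testing each for blocking by {Aa, Cc}:
Path 1: Rr → Pp → Cc ← Hh
  Pp is a chain and Pp is not conditioned on; Cc is a collider and Cc is conditioned on, which opens it — no node blocks this path, so it is active.
Path 2: Rr → Pp → Hh
  Pp is a chain and Pp is not conditioned on — no node blocks this path, so it is active.
Path 3: Rr → Cc ← Pp → Hh
  Cc is a collider and Cc is conditioned on, which opens it; Pp is a fork and Pp is not conditioned on — no node blocks this path, so it is active.
Path 4: Rr → Cc ← Hh
  Cc is a collider and Cc is conditioned on, which opens it — no node blocks this path, so it is active.
Path 5: Rr → Aa → Cc ← Pp → Hh
  Aa is a chain here and Aa is conditioned on, so the path is blocked at Aa.
Path 6: Rr → Aa → Cc ← Hh
  Aa is a chain here and Aa is conditioned on, so the path is blocked at Aa.
Since the path Rr → Pp → Cc ← Hh is active, Rr and Hh are not d-separated given {Aa, Cc}.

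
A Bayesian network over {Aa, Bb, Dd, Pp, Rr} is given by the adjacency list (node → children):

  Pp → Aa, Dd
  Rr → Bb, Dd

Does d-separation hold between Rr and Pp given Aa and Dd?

Only one path connects Rr and Pp:
Path 1: Rr → Dd ← Pp
  Dd is a collider and Dd is conditioned on, which opens it — no node blocks this path, so it is active.
Because an active path exists, Rr and Pp are not d-separated.

No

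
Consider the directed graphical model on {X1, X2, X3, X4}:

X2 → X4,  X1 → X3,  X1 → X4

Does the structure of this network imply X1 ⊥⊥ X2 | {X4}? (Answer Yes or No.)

No

Only one path connects X1 and X2:
Path 1: X1 → X4 ← X2
  X4 is a collider and X4 is conditioned on, which opens it — no node blocks this path, so it is active.
Since the path X1 → X4 ← X2 is active, X1 and X2 are not d-separated given {X4}.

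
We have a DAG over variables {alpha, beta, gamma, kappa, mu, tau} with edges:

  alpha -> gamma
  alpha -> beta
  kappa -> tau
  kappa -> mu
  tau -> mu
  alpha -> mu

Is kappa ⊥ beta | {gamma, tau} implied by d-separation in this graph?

Yes

2 paths connect kappa and beta; each must be blocked for d-separation to hold:
Path 1: kappa → tau → mu ← alpha → beta
  tau is a chain here and tau is conditioned on, so the path is blocked at tau.
Path 2: kappa → mu ← alpha → beta
  mu is a collider here and neither mu nor any of its descendants is conditioned on, so the collider stays closed — the path is blocked at mu.
Every path is blocked, so kappa and beta are d-separated given {gamma, tau}.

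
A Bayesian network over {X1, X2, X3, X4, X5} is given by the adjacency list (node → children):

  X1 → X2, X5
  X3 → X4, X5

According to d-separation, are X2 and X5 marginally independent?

No

The only undirected path from X2 to X5 is:
  1. X2 ← X1 → X5 — X1:fork[open] ⇒ active
Because an active path exists, X2 and X5 are not d-separated.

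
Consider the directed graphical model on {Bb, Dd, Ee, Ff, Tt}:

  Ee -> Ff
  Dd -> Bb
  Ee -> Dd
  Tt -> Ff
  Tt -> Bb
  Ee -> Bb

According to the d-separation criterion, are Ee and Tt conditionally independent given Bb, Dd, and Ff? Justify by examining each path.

No

There are 3 undirected paths between Ee and Tt; checking each against the conditioning set {Bb, Dd, Ff}:
Path 1: Ee → Bb ← Tt
  Bb is a collider and Bb is conditioned on, which opens it — no node blocks this path, so it is active.
Path 2: Ee → Dd → Bb ← Tt
  Dd is a chain here and Dd is conditioned on, so the path is blocked at Dd.
Path 3: Ee → Ff ← Tt
  Ff is a collider and Ff is conditioned on, which opens it — no node blocks this path, so it is active.
At least one path is unblocked, so d-separation fails.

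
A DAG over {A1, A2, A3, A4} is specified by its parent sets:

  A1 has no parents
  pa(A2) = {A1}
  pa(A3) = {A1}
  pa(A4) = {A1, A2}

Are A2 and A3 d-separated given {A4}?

No — A2 and A3 are not d-separated given {A4}.

We examine all 2 paths between A2 and A3:
Path 1: A2 → A4 ← A1 → A3
  A4 is a collider and A4 is conditioned on, which opens it; A1 is a fork and A1 is not conditioned on — no node blocks this path, so it is active.
Path 2: A2 ← A1 → A3
  A1 is a fork and A1 is not conditioned on — no node blocks this path, so it is active.
Since the path A2 → A4 ← A1 → A3 is active, A2 and A3 are not d-separated given {A4}.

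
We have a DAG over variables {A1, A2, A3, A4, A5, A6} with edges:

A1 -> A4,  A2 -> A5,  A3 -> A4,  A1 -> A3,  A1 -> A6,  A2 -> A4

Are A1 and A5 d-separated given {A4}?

No

Enumerating the 2 paths from A1 to A5 and testing each for blocking by {A4}:
  1. A1 → A3 → A4 ← A2 → A5 — A3:chain[open]; A4:collider[open]; A2:fork[open] ⇒ active
  2. A1 → A4 ← A2 → A5 — A4:collider[open]; A2:fork[open] ⇒ active
Because an active path exists, A1 and A5 are not d-separated.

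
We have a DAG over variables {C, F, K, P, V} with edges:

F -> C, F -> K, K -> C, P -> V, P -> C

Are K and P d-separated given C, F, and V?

No — K and P are not d-separated given {C, F, V}.

2 paths connect K and P; each must be blocked for d-separation to hold:
  1. K ← F → C ← P — F:fork[blocks]; C:collider[open] ⇒ blocked
  2. K → C ← P — C:collider[open] ⇒ active
Since the path K → C ← P is active, K and P are not d-separated given {C, F, V}.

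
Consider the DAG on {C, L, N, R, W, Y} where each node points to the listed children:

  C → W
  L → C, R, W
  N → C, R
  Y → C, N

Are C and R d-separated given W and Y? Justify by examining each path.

No

We examine all 4 paths between C and R:
  1. C → W ← L → R — W:collider[open]; L:fork[open] ⇒ active
  2. C ← L → R — L:fork[open] ⇒ active
  3. C ← Y → N → R — Y:fork[blocks]; N:chain[open] ⇒ blocked
  4. C ← N → R — N:fork[open] ⇒ active
Because an active path exists, C and R are not d-separated.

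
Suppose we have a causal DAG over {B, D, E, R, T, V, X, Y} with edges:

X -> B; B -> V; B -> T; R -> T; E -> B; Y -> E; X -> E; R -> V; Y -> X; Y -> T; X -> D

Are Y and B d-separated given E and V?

No

6 paths connect Y and B; each must be blocked for d-separation to hold:
  1. Y → T ← B — T:collider[blocks] ⇒ blocked
  2. Y → T ← R → V ← B — T:collider[blocks]; R:fork[open]; V:collider[open] ⇒ blocked
  3. Y → X → B — X:chain[open] ⇒ active
  4. Y → X → E → B — X:chain[open]; E:chain[blocks] ⇒ blocked
  5. Y → E → B — E:chain[blocks] ⇒ blocked
  6. Y → E ← X → B — E:collider[open]; X:fork[open] ⇒ active
Because an active path exists, Y and B are not d-separated.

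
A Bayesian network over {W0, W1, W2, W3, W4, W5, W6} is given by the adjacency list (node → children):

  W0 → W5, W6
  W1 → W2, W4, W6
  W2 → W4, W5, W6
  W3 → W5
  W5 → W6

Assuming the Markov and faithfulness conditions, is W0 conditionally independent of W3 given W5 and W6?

There are 5 undirected paths between W0 and W3; checking each against the conditioning set {W5, W6}:
Path 1: W0 → W5 ← W3
  W5 is a collider and W5 is conditioned on, which opens it — no node blocks this path, so it is active.
Path 2: W0 → W6 ← W2 → W5 ← W3
  W6 is a collider and W6 is conditioned on, which opens it; W2 is a fork and W2 is not conditioned on; W5 is a collider and W5 is conditioned on, which opens it — no node blocks this path, so it is active.
Path 3: W0 → W6 ← W1 → W2 → W5 ← W3
  W6 is a collider and W6 is conditioned on, which opens it; W1 is a fork and W1 is not conditioned on; W2 is a chain and W2 is not conditioned on; W5 is a collider and W5 is conditioned on, which opens it — no node blocks this path, so it is active.
Path 4: W0 → W6 ← W1 → W4 ← W2 → W5 ← W3
  W4 is a collider here and neither W4 nor any of its descendants is conditioned on, so the collider stays closed — the path is blocked at W4.
Path 5: W0 → W6 ← W5 ← W3
  W5 is a chain here and W5 is conditioned on, so the path is blocked at W5.
At least one path is unblocked, so d-separation fails.

No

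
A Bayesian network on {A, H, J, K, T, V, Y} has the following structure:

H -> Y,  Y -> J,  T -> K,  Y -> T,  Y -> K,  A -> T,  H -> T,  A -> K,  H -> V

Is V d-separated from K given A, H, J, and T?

6 paths connect V and K; each must be blocked for d-separation to hold:
  1. V ← H → Y → K — H:fork[blocks]; Y:chain[open] ⇒ blocked
  2. V ← H → Y → T → K — H:fork[blocks]; Y:chain[open]; T:chain[blocks] ⇒ blocked
  3. V ← H → Y → T ← A → K — H:fork[blocks]; Y:chain[open]; T:collider[open]; A:fork[blocks] ⇒ blocked
  4. V ← H → T → K — H:fork[blocks]; T:chain[blocks] ⇒ blocked
  5. V ← H → T ← A → K — H:fork[blocks]; T:collider[open]; A:fork[blocks] ⇒ blocked
  6. V ← H → T ← Y → K — H:fork[blocks]; T:collider[open]; Y:fork[open] ⇒ blocked
Since every path is blocked, d-separation holds.

Yes — V and K are d-separated given {A, H, J, T}.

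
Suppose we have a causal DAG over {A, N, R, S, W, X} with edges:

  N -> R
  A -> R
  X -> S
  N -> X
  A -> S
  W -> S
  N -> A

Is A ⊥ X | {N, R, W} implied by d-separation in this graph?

3 paths connect A and X; each must be blocked for d-separation to hold:
Path 1: A → S ← X
  S is a collider here and neither S nor any of its descendants is conditioned on, so the collider stays closed — the path is blocked at S.
Path 2: A → R ← N → X
  N is a fork here and N is conditioned on, so the path is blocked at N.
Path 3: A ← N → X
  N is a fork here and N is conditioned on, so the path is blocked at N.
Every path is blocked, so A and X are d-separated given {N, R, W}.

Yes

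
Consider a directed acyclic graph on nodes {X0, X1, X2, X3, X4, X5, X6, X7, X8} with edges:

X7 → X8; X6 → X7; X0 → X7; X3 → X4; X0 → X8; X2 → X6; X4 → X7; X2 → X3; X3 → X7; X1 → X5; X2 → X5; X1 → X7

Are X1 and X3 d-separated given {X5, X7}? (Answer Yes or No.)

There are 6 undirected paths between X1 and X3; checking each against the conditioning set {X5, X7}:
  1. X1 → X7 ← X4 ← X3 — X7:collider[open]; X4:chain[open] ⇒ active
  2. X1 → X7 ← X6 ← X2 → X3 — X7:collider[open]; X6:chain[open]; X2:fork[open] ⇒ active
  3. X1 → X7 ← X3 — X7:collider[open] ⇒ active
  4. X1 → X5 ← X2 → X6 → X7 ← X4 ← X3 — X5:collider[open]; X2:fork[open]; X6:chain[open]; X7:collider[open]; X4:chain[open] ⇒ active
  5. X1 → X5 ← X2 → X6 → X7 ← X3 — X5:collider[open]; X2:fork[open]; X6:chain[open]; X7:collider[open] ⇒ active
  6. X1 → X5 ← X2 → X3 — X5:collider[open]; X2:fork[open] ⇒ active
Since the path X1 → X7 ← X4 ← X3 is active, X1 and X3 are not d-separated given {X5, X7}.

No — X1 and X3 are not d-separated given {X5, X7}.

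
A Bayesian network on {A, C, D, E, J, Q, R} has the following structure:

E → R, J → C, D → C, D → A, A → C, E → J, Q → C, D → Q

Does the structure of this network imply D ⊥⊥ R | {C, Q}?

There are 3 undirected paths between D and R; checking each against the conditioning set {C, Q}:
  1. D → C ← J ← E → R — C:collider[open]; J:chain[open]; E:fork[open] ⇒ active
  2. D → A → C ← J ← E → R — A:chain[open]; C:collider[open]; J:chain[open]; E:fork[open] ⇒ active
  3. D → Q → C ← J ← E → R — Q:chain[blocks]; C:collider[open]; J:chain[open]; E:fork[open] ⇒ blocked
Since the path D → C ← J ← E → R is active, D and R are not d-separated given {C, Q}.

No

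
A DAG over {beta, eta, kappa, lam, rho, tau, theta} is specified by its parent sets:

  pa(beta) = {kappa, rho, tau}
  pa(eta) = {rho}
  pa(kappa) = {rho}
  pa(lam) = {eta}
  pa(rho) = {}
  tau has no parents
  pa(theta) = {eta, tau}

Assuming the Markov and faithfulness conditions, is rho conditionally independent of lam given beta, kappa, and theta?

No

There are 3 undirected paths between rho and lam; checking each against the conditioning set {beta, kappa, theta}:
Path 1: rho → beta ← tau → theta ← eta → lam
  beta is a collider and beta is conditioned on, which opens it; tau is a fork and tau is not conditioned on; theta is a collider and theta is conditioned on, which opens it; eta is a fork and eta is not conditioned on — no node blocks this path, so it is active.
Path 2: rho → eta → lam
  eta is a chain and eta is not conditioned on — no node blocks this path, so it is active.
Path 3: rho → kappa → beta ← tau → theta ← eta → lam
  kappa is a chain here and kappa is conditioned on, so the path is blocked at kappa.
At least one path is unblocked, so d-separation fails.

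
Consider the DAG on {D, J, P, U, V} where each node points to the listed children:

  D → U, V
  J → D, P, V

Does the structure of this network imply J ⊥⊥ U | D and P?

Yes

2 paths connect J and U; each must be blocked for d-separation to hold:
Path 1: J → D → U
  D is a chain here and D is conditioned on, so the path is blocked at D.
Path 2: J → V ← D → U
  V is a collider here and neither V nor any of its descendants is conditioned on, so the collider stays closed — the path is blocked at V.
Every path is blocked, so J and U are d-separated given {D, P}.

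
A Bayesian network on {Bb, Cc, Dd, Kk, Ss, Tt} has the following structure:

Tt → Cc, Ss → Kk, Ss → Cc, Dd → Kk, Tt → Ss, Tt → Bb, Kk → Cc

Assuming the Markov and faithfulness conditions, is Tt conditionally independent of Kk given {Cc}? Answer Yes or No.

No — Tt and Kk are not d-separated given {Cc}.

Enumerating the 4 paths from Tt to Kk and testing each for blocking by {Cc}:
Path 1: Tt → Cc ← Ss → Kk
  Cc is a collider and Cc is conditioned on, which opens it; Ss is a fork and Ss is not conditioned on — no node blocks this path, so it is active.
Path 2: Tt → Cc ← Kk
  Cc is a collider and Cc is conditioned on, which opens it — no node blocks this path, so it is active.
Path 3: Tt → Ss → Cc ← Kk
  Ss is a chain and Ss is not conditioned on; Cc is a collider and Cc is conditioned on, which opens it — no node blocks this path, so it is active.
Path 4: Tt → Ss → Kk
  Ss is a chain and Ss is not conditioned on — no node blocks this path, so it is active.
Because an active path exists, Tt and Kk are not d-separated.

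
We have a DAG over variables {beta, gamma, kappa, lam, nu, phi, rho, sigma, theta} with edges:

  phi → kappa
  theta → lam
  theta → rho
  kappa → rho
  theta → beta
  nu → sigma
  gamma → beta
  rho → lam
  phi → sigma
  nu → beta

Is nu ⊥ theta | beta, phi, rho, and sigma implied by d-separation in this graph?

3 paths connect nu and theta; each must be blocked for d-separation to hold:
Path 1: nu → sigma ← phi → kappa → rho ← theta
  phi is a fork here and phi is conditioned on, so the path is blocked at phi.
Path 2: nu → sigma ← phi → kappa → rho → lam ← theta
  phi is a fork here and phi is conditioned on, so the path is blocked at phi.
Path 3: nu → beta ← theta
  beta is a collider and beta is conditioned on, which opens it — no node blocks this path, so it is active.
At least one path is unblocked, so d-separation fails.

No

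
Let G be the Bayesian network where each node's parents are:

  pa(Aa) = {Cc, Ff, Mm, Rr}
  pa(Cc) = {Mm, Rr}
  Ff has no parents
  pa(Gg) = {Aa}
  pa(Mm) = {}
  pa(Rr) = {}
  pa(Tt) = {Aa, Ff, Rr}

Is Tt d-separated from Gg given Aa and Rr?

We examine all 5 paths between Tt and Gg:
  1. Tt ← Ff → Aa → Gg — Ff:fork[open]; Aa:chain[blocks] ⇒ blocked
  2. Tt ← Rr → Aa → Gg — Rr:fork[blocks]; Aa:chain[blocks] ⇒ blocked
  3. Tt ← Rr → Cc ← Mm → Aa → Gg — Rr:fork[blocks]; Cc:collider[open]; Mm:fork[open]; Aa:chain[blocks] ⇒ blocked
  4. Tt ← Rr → Cc → Aa → Gg — Rr:fork[blocks]; Cc:chain[open]; Aa:chain[blocks] ⇒ blocked
  5. Tt ← Aa → Gg — Aa:fork[blocks] ⇒ blocked
All paths are blocked; Tt ⊥ Gg | {Aa, Rr} holds.

Yes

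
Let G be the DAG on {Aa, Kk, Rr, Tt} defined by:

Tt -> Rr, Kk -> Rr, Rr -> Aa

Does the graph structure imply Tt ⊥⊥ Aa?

Only one path connects Tt and Aa:
Path 1: Tt → Rr → Aa
  Rr is a chain and Rr is not conditioned on — no node blocks this path, so it is active.
Since the path Tt → Rr → Aa is active, Tt and Aa are not d-separated given ∅.

No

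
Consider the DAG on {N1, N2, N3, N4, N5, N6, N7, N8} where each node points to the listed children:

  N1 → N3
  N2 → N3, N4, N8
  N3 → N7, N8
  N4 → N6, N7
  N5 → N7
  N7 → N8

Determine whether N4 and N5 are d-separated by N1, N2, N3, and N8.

Enumerating the 5 paths from N4 to N5 and testing each for blocking by {N1, N2, N3, N8}:
Path 1: N4 → N7 ← N5
  N7 is a collider and its descendant N8 is conditioned on, which opens it — no node blocks this path, so it is active.
Path 2: N4 ← N2 → N8 ← N7 ← N5
  N2 is a fork here and N2 is conditioned on, so the path is blocked at N2.
Path 3: N4 ← N2 → N8 ← N3 → N7 ← N5
  N2 is a fork here and N2 is conditioned on, so the path is blocked at N2.
Path 4: N4 ← N2 → N3 → N8 ← N7 ← N5
  N2 is a fork here and N2 is conditioned on, so the path is blocked at N2.
Path 5: N4 ← N2 → N3 → N7 ← N5
  N2 is a fork here and N2 is conditioned on, so the path is blocked at N2.
Because an active path exists, N4 and N5 are not d-separated.

No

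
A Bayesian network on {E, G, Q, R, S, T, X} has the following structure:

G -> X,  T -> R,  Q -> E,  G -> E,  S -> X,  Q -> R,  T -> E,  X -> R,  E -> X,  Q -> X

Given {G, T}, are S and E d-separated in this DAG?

Yes — S and E are d-separated given {G, T}.

We examine all 6 paths between S and E:
Path 1: S → X → R ← T → E
  R is a collider here and neither R nor any of its descendants is conditioned on, so the collider stays closed — the path is blocked at R.
Path 2: S → X → R ← Q → E
  R is a collider here and neither R nor any of its descendants is conditioned on, so the collider stays closed — the path is blocked at R.
Path 3: S → X ← G → E
  X is a collider here and neither X nor any of its descendants is conditioned on, so the collider stays closed — the path is blocked at X.
Path 4: S → X ← E
  X is a collider here and neither X nor any of its descendants is conditioned on, so the collider stays closed — the path is blocked at X.
Path 5: S → X ← Q → R ← T → E
  X is a collider here and neither X nor any of its descendants is conditioned on, so the collider stays closed — the path is blocked at X.
Path 6: S → X ← Q → E
  X is a collider here and neither X nor any of its descendants is conditioned on, so the collider stays closed — the path is blocked at X.
Every path is blocked, so S and E are d-separated given {G, T}.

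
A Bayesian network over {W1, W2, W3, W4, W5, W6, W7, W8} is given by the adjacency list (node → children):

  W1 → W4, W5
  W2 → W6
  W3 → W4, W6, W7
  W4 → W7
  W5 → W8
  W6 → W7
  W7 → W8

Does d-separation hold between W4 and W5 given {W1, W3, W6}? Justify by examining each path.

Enumerating the 4 paths from W4 to W5 and testing each for blocking by {W1, W3, W6}:
Path 1: W4 ← W1 → W5
  W1 is a fork here and W1 is conditioned on, so the path is blocked at W1.
Path 2: W4 ← W3 → W7 → W8 ← W5
  W3 is a fork here and W3 is conditioned on, so the path is blocked at W3.
Path 3: W4 ← W3 → W6 → W7 → W8 ← W5
  W3 is a fork here and W3 is conditioned on, so the path is blocked at W3.
Path 4: W4 → W7 → W8 ← W5
  W8 is a collider here and neither W8 nor any of its descendants is conditioned on, so the collider stays closed — the path is blocked at W8.
Since every path is blocked, d-separation holds.

Yes — W4 and W5 are d-separated given {W1, W3, W6}.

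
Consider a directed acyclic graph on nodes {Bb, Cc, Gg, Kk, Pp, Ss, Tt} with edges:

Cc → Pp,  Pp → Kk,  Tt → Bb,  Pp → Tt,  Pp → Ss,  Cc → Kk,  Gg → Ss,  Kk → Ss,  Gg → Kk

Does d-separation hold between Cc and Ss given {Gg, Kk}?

No

Enumerating the 6 paths from Cc to Ss and testing each for blocking by {Gg, Kk}:
Path 1: Cc → Kk → Ss
  Kk is a chain here and Kk is conditioned on, so the path is blocked at Kk.
Path 2: Cc → Kk ← Gg → Ss
  Gg is a fork here and Gg is conditioned on, so the path is blocked at Gg.
Path 3: Cc → Kk ← Pp → Ss
  Kk is a collider and Kk is conditioned on, which opens it; Pp is a fork and Pp is not conditioned on — no node blocks this path, so it is active.
Path 4: Cc → Pp → Ss
  Pp is a chain and Pp is not conditioned on — no node blocks this path, so it is active.
Path 5: Cc → Pp → Kk → Ss
  Kk is a chain here and Kk is conditioned on, so the path is blocked at Kk.
Path 6: Cc → Pp → Kk ← Gg → Ss
  Gg is a fork here and Gg is conditioned on, so the path is blocked at Gg.
Since the path Cc → Kk ← Pp → Ss is active, Cc and Ss are not d-separated given {Gg, Kk}.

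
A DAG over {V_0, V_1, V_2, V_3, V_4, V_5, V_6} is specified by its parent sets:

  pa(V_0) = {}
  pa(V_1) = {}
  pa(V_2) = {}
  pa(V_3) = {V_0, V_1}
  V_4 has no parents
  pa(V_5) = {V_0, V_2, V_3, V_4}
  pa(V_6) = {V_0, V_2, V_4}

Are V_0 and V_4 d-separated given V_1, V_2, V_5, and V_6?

No

We examine all 6 paths between V_0 and V_4:
  1. V_0 → V_5 ← V_4 — V_5:collider[open] ⇒ active
  2. V_0 → V_5 ← V_2 → V_6 ← V_4 — V_5:collider[open]; V_2:fork[blocks]; V_6:collider[open] ⇒ blocked
  3. V_0 → V_3 → V_5 ← V_4 — V_3:chain[open]; V_5:collider[open] ⇒ active
  4. V_0 → V_3 → V_5 ← V_2 → V_6 ← V_4 — V_3:chain[open]; V_5:collider[open]; V_2:fork[blocks]; V_6:collider[open] ⇒ blocked
  5. V_0 → V_6 ← V_4 — V_6:collider[open] ⇒ active
  6. V_0 → V_6 ← V_2 → V_5 ← V_4 — V_6:collider[open]; V_2:fork[blocks]; V_5:collider[open] ⇒ blocked
Since the path V_0 → V_5 ← V_4 is active, V_0 and V_4 are not d-separated given {V_1, V_2, V_5, V_6}.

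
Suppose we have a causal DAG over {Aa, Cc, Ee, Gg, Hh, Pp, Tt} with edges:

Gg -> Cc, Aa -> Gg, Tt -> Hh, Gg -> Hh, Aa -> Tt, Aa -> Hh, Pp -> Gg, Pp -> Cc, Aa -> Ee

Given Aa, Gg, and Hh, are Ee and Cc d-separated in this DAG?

Yes

6 paths connect Ee and Cc; each must be blocked for d-separation to hold:
  1. Ee ← Aa → Tt → Hh ← Gg → Cc — Aa:fork[blocks]; Tt:chain[open]; Hh:collider[open]; Gg:fork[blocks] ⇒ blocked
  2. Ee ← Aa → Tt → Hh ← Gg ← Pp → Cc — Aa:fork[blocks]; Tt:chain[open]; Hh:collider[open]; Gg:chain[blocks]; Pp:fork[open] ⇒ blocked
  3. Ee ← Aa → Gg → Cc — Aa:fork[blocks]; Gg:chain[blocks] ⇒ blocked
  4. Ee ← Aa → Gg ← Pp → Cc — Aa:fork[blocks]; Gg:collider[open]; Pp:fork[open] ⇒ blocked
  5. Ee ← Aa → Hh ← Gg → Cc — Aa:fork[blocks]; Hh:collider[open]; Gg:fork[blocks] ⇒ blocked
  6. Ee ← Aa → Hh ← Gg ← Pp → Cc — Aa:fork[blocks]; Hh:collider[open]; Gg:chain[blocks]; Pp:fork[open] ⇒ blocked
Since every path is blocked, d-separation holds.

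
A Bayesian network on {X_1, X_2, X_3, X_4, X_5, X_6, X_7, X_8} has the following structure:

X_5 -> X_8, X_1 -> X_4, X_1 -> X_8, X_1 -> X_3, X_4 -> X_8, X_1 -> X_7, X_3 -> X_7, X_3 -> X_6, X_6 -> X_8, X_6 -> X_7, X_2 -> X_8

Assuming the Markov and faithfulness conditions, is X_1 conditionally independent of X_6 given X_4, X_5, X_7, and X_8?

We examine all 6 paths between X_1 and X_6:
  1. X_1 → X_3 → X_6 — X_3:chain[open] ⇒ active
  2. X_1 → X_3 → X_7 ← X_6 — X_3:chain[open]; X_7:collider[open] ⇒ active
  3. X_1 → X_7 ← X_3 → X_6 — X_7:collider[open]; X_3:fork[open] ⇒ active
  4. X_1 → X_7 ← X_6 — X_7:collider[open] ⇒ active
  5. X_1 → X_8 ← X_6 — X_8:collider[open] ⇒ active
  6. X_1 → X_4 → X_8 ← X_6 — X_4:chain[blocks]; X_8:collider[open] ⇒ blocked
At least one path is unblocked, so d-separation fails.

No — X_1 and X_6 are not d-separated given {X_4, X_5, X_7, X_8}.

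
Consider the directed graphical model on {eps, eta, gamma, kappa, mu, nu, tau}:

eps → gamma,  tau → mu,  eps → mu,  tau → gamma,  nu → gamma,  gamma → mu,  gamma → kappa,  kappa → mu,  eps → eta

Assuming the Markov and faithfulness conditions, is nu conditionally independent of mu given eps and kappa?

No

Enumerating the 4 paths from nu to mu and testing each for blocking by {eps, kappa}:
Path 1: nu → gamma ← tau → mu
  gamma is a collider and its descendant kappa is conditioned on, which opens it; tau is a fork and tau is not conditioned on — no node blocks this path, so it is active.
Path 2: nu → gamma → mu
  gamma is a chain and gamma is not conditioned on — no node blocks this path, so it is active.
Path 3: nu → gamma → kappa → mu
  kappa is a chain here and kappa is conditioned on, so the path is blocked at kappa.
Path 4: nu → gamma ← eps → mu
  eps is a fork here and eps is conditioned on, so the path is blocked at eps.
At least one path is unblocked, so d-separation fails.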